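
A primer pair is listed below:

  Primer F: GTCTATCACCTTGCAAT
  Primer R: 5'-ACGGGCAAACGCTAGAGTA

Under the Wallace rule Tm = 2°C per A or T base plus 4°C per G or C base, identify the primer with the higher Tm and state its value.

Primer R, 58°C

Primer F: A+T=10, G+C=7 → Tm = 2(10)+4(7) = 48°C
Primer R: A+T=9, G+C=10 → Tm = 2(9)+4(10) = 58°C
48°C vs 58°C → primer R is higher.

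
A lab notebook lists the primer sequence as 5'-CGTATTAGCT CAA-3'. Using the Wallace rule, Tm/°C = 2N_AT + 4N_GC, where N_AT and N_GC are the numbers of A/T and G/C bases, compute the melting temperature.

Counting bases: C=3, G=2, A=4, T=4
So N_AT = 8 and N_GC = 5.
Tm = 4·5 + 2·8 = 20 + 16 = 36°C

36°C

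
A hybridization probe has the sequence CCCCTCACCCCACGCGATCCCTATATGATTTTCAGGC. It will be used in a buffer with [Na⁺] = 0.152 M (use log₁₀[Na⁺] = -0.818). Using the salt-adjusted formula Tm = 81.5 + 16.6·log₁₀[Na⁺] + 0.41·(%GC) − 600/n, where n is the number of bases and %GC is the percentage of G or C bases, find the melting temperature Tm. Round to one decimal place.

75.0°C

Length n = 37. Base counts: A=7, G=5, T=9, C=16
G+C = 21, so %GC = 21/37 × 100 = 56.757%
Salt term: 16.6 × (-0.818) = -13.579
GC term: 0.41 × 56.757 = 23.27; length term: −600/37 = −16.216
Tm = 81.5 + (-13.579) + 23.27 − 16.216 = 74.975 → 75.0°C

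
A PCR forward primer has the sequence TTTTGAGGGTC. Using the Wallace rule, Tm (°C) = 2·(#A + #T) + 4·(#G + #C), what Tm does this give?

Base counts: G=4, T=5, C=1, A=1
A+T = 6, G+C = 5
Tm = 2×6 + 4×5 = 32°C

32°C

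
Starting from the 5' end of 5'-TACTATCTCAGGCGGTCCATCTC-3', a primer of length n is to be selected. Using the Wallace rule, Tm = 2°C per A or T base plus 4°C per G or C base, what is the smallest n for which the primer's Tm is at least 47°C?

First 15 bases: TACTATCTCAGGCGG → Tm = 46°C (< 47°C)
First 16 bases: TACTATCTCAGGCGGT → Tm = 48°C (≥ 47°C)
Each additional base adds 2°C (A/T) or 4°C (G/C), so Tm is non-decreasing in n; n = 16 is the first length to reach 47°C.

n = 16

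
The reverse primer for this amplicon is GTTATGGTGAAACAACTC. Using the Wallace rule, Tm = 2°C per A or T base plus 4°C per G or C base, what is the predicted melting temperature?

50°C

Base counts: G=4, C=3, T=5, A=6
A+T = 11, G+C = 7
Tm = 4·7 + 2·11 = 28 + 22 = 50°C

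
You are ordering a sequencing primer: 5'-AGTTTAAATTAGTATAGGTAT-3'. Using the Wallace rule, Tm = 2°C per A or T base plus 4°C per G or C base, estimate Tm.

50°C

Base counts: T=9, C=0, G=4, A=8
So N_AT = 17 and N_GC = 4.
Tm = 2(17) + 4(4) = 34 + 16 = 50°C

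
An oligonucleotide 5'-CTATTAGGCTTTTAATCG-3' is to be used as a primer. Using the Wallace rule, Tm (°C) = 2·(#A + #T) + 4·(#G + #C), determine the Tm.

Base counts: G=3, C=3, A=4, T=8
AT pairs contribute 12, GC pairs contribute 6.
Tm = 2(12) + 4(6) = 24 + 24 = 48°C

48°C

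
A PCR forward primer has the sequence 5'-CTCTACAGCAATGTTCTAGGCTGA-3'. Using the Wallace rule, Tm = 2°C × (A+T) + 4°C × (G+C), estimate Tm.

Counting bases: C=6, T=7, G=5, A=6
AT pairs contribute 13, GC pairs contribute 11.
Tm = 2(13) + 4(11) = 26 + 44 = 70°C

70°C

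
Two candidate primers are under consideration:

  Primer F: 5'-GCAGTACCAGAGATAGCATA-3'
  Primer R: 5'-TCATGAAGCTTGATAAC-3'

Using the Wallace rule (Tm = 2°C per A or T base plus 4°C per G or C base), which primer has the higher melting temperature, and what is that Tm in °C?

Primer F: A+T=11, G+C=9 → Tm = 2(11)+4(9) = 58°C
Primer R: A+T=11, G+C=6 → Tm = 2(11)+4(6) = 46°C
58°C vs 46°C → primer F is higher.

Primer F, 58°C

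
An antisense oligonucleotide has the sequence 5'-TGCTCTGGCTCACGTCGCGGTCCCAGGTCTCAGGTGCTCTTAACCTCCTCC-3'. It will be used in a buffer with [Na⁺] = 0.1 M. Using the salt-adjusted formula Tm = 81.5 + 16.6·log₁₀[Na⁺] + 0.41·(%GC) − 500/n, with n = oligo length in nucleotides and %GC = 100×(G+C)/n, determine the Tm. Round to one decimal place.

80.8°C

Length n = 51. C=20, A=5, G=12, T=14
G+C = 32, so %GC = 32/51 × 100 = 62.745%
Salt term: 16.6 × (-1) = -16.6
GC term: 0.41 × 62.745 = 25.725; length term: −500/51 = −9.804
Tm = 81.5 + (-16.6) + 25.725 − 9.804 = 80.821 → 80.8°C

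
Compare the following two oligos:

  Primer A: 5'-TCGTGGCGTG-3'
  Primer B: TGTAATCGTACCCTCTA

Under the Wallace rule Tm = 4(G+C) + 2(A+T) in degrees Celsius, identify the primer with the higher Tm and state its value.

Primer B, 48°C

Primer A: A+T=3, G+C=7 → Tm = 2(3)+4(7) = 34°C
Primer B: A+T=10, G+C=7 → Tm = 2(10)+4(7) = 48°C
34°C vs 48°C → primer B is higher.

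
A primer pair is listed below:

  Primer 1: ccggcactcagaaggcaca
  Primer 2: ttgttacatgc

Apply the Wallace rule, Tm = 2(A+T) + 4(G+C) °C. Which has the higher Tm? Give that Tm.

Primer 1: A+T=7, G+C=12 → Tm = 2(7)+4(12) = 62°C
Primer 2: A+T=7, G+C=4 → Tm = 2(7)+4(4) = 30°C
62°C vs 30°C → primer 1 is higher.

Primer 1, 62°C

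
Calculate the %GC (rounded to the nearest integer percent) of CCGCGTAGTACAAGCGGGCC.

70%

Base counts: A=4, T=2, G=7, C=7
G+C = 7 + 7 = 14 out of 20 bases
%GC = 14/20 × 100 = 70% ≈ 70%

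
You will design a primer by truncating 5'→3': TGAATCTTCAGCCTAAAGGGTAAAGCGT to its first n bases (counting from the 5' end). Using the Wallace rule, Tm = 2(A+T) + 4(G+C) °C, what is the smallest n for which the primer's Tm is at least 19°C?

First 7 bases: TGAATCT → Tm = 18°C (< 19°C)
First 8 bases: TGAATCTT → Tm = 20°C (≥ 19°C)
Since every base adds ≥2°C, Tm only increases with n, so the threshold is first crossed at n = 8.

n = 8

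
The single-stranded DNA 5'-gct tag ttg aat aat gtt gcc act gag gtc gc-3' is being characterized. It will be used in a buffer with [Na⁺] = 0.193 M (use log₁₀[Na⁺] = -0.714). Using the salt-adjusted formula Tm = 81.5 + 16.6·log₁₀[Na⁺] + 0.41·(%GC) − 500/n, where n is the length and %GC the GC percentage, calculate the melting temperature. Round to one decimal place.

Length n = 32. C=6, T=10, G=9, A=7
G+C = 15, so %GC = 15/32 × 100 = 46.875%
Salt term: 16.6 × (-0.714) = -11.852
GC term: 0.41 × 46.875 = 19.219; length term: −500/32 = −15.625
Tm = 81.5 + (-11.852) + 19.219 − 15.625 = 73.242 → 73.2°C

73.2°C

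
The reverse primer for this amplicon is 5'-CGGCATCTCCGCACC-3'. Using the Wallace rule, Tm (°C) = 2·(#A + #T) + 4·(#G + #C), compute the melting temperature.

T=2, G=3, C=8, A=2
AT pairs contribute 4, GC pairs contribute 11.
Tm = 4·11 + 2·4 = 44 + 8 = 52°C

52°C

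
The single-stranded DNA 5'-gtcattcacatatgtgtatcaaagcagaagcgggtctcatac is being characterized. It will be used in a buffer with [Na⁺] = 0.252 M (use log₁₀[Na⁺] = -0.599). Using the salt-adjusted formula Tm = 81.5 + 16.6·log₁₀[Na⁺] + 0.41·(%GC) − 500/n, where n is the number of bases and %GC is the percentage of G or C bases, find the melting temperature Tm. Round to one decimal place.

Length n = 42. Scanning the sequence gives A=13, T=11, C=9, G=9.
G+C = 18, so %GC = 18/42 × 100 = 42.857%
Salt term: 16.6 × (-0.599) = -9.943
GC term: 0.41 × 42.857 = 17.571; length term: −500/42 = −11.905
Tm = 81.5 + (-9.943) + 17.571 − 11.905 = 77.223 → 77.2°C

77.2°C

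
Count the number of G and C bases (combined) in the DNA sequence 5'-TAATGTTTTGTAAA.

C=0, T=7, A=5, G=2
G+C = 2 + 0 = 2

2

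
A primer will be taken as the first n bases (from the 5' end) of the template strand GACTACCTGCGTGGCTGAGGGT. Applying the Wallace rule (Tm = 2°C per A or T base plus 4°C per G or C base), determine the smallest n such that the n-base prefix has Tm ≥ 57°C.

n = 18

First 17 bases: GACTACCTGCGTGGCTG → Tm = 56°C (< 57°C)
First 18 bases: GACTACCTGCGTGGCTGA → Tm = 58°C (≥ 57°C)
Since every base adds ≥2°C, Tm only increases with n, so the threshold is first crossed at n = 18.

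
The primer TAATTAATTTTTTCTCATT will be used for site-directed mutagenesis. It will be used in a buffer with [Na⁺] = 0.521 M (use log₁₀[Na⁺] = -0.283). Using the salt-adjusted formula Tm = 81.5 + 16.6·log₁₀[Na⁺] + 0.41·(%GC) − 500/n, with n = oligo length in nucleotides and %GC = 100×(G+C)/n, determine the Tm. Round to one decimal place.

54.8°C

Length n = 19. C=2, G=0, T=12, A=5
G+C = 2, so %GC = 2/19 × 100 = 10.526%
Salt term: 16.6 × (-0.283) = -4.698
GC term: 0.41 × 10.526 = 4.316; length term: −500/19 = −26.316
Tm = 81.5 + (-4.698) + 4.316 − 26.316 = 54.802 → 54.8°C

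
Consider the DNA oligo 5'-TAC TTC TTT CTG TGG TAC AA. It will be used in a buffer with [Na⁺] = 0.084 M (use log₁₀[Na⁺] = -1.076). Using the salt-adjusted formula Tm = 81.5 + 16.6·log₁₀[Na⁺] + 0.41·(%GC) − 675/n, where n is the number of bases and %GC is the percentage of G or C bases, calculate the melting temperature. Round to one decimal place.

44.2°C

Length n = 20. Base counts: T=9, A=4, C=4, G=3
G+C = 7, so %GC = 7/20 × 100 = 35%
Salt term: 16.6 × (-1.076) = -17.862
GC term: 0.41 × 35 = 14.35; length term: −675/20 = −33.75
Tm = 81.5 + (-17.862) + 14.35 − 33.75 = 44.238 → 44.2°C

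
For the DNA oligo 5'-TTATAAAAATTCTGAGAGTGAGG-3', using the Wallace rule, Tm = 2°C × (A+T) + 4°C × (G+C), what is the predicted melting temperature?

Scanning the sequence gives G=6, C=1, A=9, T=7.
A+T = 16, G+C = 7
Tm = 4·7 + 2·16 = 28 + 32 = 60°C

60°C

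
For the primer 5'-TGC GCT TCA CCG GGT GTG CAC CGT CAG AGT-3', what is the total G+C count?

Scanning the sequence gives T=7, G=10, A=4, C=9.
Total G or C: 10 + 9 = 19

19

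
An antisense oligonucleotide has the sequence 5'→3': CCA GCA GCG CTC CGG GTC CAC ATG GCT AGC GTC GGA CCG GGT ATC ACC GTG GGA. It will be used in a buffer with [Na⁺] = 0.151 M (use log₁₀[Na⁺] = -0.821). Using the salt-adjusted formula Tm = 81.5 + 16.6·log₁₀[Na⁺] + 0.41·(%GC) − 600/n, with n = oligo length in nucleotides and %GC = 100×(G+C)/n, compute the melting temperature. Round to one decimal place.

84.9°C

Length n = 54. Base counts: G=19, T=8, A=9, C=18
G+C = 37, so %GC = 37/54 × 100 = 68.519%
Salt term: 16.6 × (-0.821) = -13.629
GC term: 0.41 × 68.519 = 28.093; length term: −600/54 = −11.111
Tm = 81.5 + (-13.629) + 28.093 − 11.111 = 84.853 → 84.9°C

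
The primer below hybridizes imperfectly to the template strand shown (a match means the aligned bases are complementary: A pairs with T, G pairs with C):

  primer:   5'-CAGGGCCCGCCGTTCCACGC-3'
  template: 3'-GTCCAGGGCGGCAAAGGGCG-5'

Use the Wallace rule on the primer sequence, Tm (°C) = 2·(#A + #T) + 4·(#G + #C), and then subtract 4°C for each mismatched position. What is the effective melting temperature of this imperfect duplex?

Primer base counts: A=2, T=2, G=6, C=10 → A+T=4, G+C=16
Perfect-match Tm = 2(4) + 4(16) = 8 + 64 = 72°C
Mismatches (positions where the bases are not complementary): 3 (at positions 5, 15, 17)
Effective Tm = 72 − 3×4 = 72 − 12 = 60°C

60°C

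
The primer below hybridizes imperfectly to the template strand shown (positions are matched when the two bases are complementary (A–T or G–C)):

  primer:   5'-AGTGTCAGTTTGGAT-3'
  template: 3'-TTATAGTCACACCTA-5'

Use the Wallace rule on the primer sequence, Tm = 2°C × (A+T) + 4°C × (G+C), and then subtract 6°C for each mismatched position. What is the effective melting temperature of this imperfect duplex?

Primer base counts: A=3, T=6, G=5, C=1 → A+T=9, G+C=6
Perfect-match Tm = 2(9) + 4(6) = 18 + 24 = 42°C
Mismatches (positions where the bases are not complementary): 3 (at positions 2, 4, 10)
Effective Tm = 42 − 3×6 = 42 − 18 = 24°C

24°C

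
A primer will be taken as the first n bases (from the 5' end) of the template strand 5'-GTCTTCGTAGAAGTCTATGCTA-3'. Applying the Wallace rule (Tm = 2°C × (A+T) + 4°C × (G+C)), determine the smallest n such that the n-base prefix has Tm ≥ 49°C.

n = 18

First 17 bases: GTCTTCGTAGAAGTCTA → Tm = 48°C (< 49°C)
First 18 bases: GTCTTCGTAGAAGTCTAT → Tm = 50°C (≥ 49°C)
Since every base adds ≥2°C, Tm only increases with n, so the threshold is first crossed at n = 18.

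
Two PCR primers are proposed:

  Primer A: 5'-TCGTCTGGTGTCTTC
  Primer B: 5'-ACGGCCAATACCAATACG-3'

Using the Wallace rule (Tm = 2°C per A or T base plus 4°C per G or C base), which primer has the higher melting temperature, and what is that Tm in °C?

Primer A: A+T=7, G+C=8 → Tm = 2(7)+4(8) = 46°C
Primer B: A+T=9, G+C=9 → Tm = 2(9)+4(9) = 54°C
46°C vs 54°C → primer B is higher.

Primer B, 54°C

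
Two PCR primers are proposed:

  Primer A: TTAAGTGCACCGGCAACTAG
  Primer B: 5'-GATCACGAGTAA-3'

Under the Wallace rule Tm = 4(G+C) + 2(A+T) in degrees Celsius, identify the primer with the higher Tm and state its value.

Primer A, 60°C

Primer A: A+T=10, G+C=10 → Tm = 2(10)+4(10) = 60°C
Primer B: A+T=7, G+C=5 → Tm = 2(7)+4(5) = 34°C
60°C vs 34°C → primer A is higher.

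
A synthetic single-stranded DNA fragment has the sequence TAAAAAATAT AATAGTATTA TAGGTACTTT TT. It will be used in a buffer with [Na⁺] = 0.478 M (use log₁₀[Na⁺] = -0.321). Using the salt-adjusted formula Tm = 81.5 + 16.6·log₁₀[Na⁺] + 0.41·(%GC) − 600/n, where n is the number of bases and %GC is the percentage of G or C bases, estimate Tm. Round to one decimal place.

62.5°C

Length n = 32. Scanning the sequence gives C=1, T=14, A=14, G=3.
G+C = 4, so %GC = 4/32 × 100 = 12.5%
Salt term: 16.6 × (-0.321) = -5.329
GC term: 0.41 × 12.5 = 5.125; length term: −600/32 = −18.75
Tm = 81.5 + (-5.329) + 5.125 − 18.75 = 62.546 → 62.5°C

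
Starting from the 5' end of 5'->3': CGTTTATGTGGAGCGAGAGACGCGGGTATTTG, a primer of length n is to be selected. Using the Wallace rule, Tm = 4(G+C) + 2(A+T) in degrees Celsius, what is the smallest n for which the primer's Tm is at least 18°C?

n = 7

First 6 bases: CGTTTA → Tm = 16°C (< 18°C)
First 7 bases: CGTTTAT → Tm = 18°C (≥ 18°C)
Each additional base adds 2°C (A/T) or 4°C (G/C), so Tm is non-decreasing in n; n = 7 is the first length to reach 18°C.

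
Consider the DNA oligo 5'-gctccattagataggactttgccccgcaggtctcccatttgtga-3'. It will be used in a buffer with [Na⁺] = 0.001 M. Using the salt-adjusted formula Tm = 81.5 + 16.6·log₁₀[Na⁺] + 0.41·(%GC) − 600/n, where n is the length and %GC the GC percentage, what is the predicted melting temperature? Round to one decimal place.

39.5°C

Length n = 44. Scanning the sequence gives G=10, A=8, T=13, C=13.
G+C = 23, so %GC = 23/44 × 100 = 52.273%
Salt term: 16.6 × (-3) = -49.8
GC term: 0.41 × 52.273 = 21.432; length term: −600/44 = −13.636
Tm = 81.5 + (-49.8) + 21.432 − 13.636 = 39.496 → 39.5°C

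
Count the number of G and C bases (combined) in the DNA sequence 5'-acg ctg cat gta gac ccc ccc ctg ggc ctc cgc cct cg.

G=9, C=19, A=4, T=6
G+C = 9 + 19 = 28

28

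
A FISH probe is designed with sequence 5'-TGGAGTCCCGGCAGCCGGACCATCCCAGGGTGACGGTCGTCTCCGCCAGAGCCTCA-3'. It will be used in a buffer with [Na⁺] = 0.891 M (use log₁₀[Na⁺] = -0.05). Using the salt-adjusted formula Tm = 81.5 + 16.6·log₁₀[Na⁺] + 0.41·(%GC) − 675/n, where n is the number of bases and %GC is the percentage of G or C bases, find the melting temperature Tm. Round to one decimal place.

Length n = 56. Counting bases: C=21, T=8, G=18, A=9
G+C = 39, so %GC = 39/56 × 100 = 69.643%
Salt term: 16.6 × (-0.05) = -0.83
GC term: 0.41 × 69.643 = 28.554; length term: −675/56 = −12.054
Tm = 81.5 + (-0.83) + 28.554 − 12.054 = 97.17 → 97.2°C

97.2°C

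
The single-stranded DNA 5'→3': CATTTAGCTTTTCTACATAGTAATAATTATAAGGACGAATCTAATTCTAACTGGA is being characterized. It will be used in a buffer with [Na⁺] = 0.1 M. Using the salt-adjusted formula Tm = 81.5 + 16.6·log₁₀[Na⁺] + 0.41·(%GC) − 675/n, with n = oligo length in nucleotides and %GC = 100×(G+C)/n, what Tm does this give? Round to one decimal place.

63.8°C

Length n = 55. Counting bases: C=8, A=20, T=20, G=7
G+C = 15, so %GC = 15/55 × 100 = 27.273%
Salt term: 16.6 × (-1) = -16.6
GC term: 0.41 × 27.273 = 11.182; length term: −675/55 = −12.273
Tm = 81.5 + (-16.6) + 11.182 − 12.273 = 63.809 → 63.8°C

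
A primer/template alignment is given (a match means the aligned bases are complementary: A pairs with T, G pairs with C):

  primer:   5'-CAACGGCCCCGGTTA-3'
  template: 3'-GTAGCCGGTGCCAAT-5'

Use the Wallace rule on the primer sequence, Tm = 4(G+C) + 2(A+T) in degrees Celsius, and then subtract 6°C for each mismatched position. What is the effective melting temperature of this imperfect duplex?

38°C

Primer base counts: A=3, T=2, G=4, C=6 → A+T=5, G+C=10
Perfect-match Tm = 2(5) + 4(10) = 10 + 40 = 50°C
Mismatches (positions where the bases are not complementary): 2 (at positions 3, 9)
Effective Tm = 50 − 2×6 = 50 − 12 = 38°C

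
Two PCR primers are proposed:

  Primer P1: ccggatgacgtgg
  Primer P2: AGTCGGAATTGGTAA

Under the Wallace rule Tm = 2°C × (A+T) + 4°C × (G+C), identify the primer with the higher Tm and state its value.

Primer P1: A+T=4, G+C=9 → Tm = 2(4)+4(9) = 44°C
Primer P2: A+T=9, G+C=6 → Tm = 2(9)+4(6) = 42°C
44°C vs 42°C → primer P1 is higher.

Primer P1, 44°C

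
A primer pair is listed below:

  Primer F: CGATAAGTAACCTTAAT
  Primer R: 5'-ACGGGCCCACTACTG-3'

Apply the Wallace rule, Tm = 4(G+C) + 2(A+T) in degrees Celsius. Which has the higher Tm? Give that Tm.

Primer R, 50°C

Primer F: A+T=12, G+C=5 → Tm = 2(12)+4(5) = 44°C
Primer R: A+T=5, G+C=10 → Tm = 2(5)+4(10) = 50°C
44°C vs 50°C → primer R is higher.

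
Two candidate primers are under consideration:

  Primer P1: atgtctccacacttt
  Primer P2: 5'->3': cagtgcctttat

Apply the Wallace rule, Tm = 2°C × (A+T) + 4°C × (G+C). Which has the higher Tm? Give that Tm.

Primer P1, 42°C

Primer P1: A+T=9, G+C=6 → Tm = 2(9)+4(6) = 42°C
Primer P2: A+T=7, G+C=5 → Tm = 2(7)+4(5) = 34°C
42°C vs 34°C → primer P1 is higher.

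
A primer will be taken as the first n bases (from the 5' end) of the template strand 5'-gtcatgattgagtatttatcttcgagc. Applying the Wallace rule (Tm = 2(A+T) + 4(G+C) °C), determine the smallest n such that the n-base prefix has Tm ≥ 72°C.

First 26 bases: GTCATGATTGAGTATTTATCTTCGAG → Tm = 70°C (< 72°C)
First 27 bases: GTCATGATTGAGTATTTATCTTCGAGC → Tm = 74°C (≥ 72°C)
Since every base adds ≥2°C, Tm only increases with n, so the threshold is first crossed at n = 27.

n = 27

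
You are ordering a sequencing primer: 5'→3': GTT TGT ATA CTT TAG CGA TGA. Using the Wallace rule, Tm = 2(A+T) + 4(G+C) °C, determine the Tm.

Counting bases: C=2, T=9, A=5, G=5
So N_AT = 14 and N_GC = 7.
Tm = 4·7 + 2·14 = 28 + 28 = 56°C

56°C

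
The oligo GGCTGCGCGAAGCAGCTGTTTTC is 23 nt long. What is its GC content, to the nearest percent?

T=6, C=6, G=8, A=3
G+C = 8 + 6 = 14 out of 23 bases
%GC = 14/23 × 100 = 60.87% ≈ 61%

61%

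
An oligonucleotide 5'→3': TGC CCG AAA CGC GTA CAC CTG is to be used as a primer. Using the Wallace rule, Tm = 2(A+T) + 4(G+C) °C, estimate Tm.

68°C

Base counts: A=5, T=3, G=5, C=8
AT pairs contribute 8, GC pairs contribute 13.
Tm = 2×8 + 4×13 = 68°C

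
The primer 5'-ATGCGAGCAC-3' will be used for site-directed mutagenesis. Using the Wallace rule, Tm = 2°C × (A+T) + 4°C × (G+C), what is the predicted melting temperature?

32°C

Base counts: A=3, T=1, C=3, G=3
AT pairs contribute 4, GC pairs contribute 6.
Tm = 2×4 + 4×6 = 32°C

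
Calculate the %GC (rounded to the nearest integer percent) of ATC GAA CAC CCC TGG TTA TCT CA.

Scanning the sequence gives C=8, A=6, T=6, G=3.
G+C = 3 + 8 = 11 out of 23 bases
%GC = 11/23 × 100 = 47.83% ≈ 48%

48%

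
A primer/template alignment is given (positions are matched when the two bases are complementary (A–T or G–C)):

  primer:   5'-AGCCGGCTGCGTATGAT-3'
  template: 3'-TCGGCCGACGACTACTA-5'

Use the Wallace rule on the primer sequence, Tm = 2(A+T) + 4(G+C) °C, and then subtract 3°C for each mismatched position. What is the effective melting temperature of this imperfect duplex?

48°C

Primer base counts: A=3, T=4, G=6, C=4 → A+T=7, G+C=10
Perfect-match Tm = 2(7) + 4(10) = 14 + 40 = 54°C
Mismatches (positions where the bases are not complementary): 2 (at positions 11, 12)
Effective Tm = 54 − 2×3 = 54 − 6 = 48°C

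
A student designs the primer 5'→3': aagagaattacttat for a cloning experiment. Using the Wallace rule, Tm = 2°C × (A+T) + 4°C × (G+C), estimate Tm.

36°C

Scanning the sequence gives T=5, C=1, G=2, A=7.
A+T = 12, G+C = 3
Tm = 2×12 + 4×3 = 36°C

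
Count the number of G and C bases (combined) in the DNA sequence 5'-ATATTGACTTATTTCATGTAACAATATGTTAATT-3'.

6

Base counts: C=3, G=3, T=16, A=12
Total G or C: 3 + 3 = 6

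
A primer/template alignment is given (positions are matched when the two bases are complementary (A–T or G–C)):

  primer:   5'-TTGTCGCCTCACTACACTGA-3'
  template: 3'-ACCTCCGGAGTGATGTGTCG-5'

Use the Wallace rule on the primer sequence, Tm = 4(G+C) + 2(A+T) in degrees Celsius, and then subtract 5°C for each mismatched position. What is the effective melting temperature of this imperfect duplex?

Primer base counts: A=4, T=6, G=3, C=7 → A+T=10, G+C=10
Perfect-match Tm = 2(10) + 4(10) = 20 + 40 = 60°C
Mismatches (positions where the bases are not complementary): 5 (at positions 2, 4, 5, 18, 20)
Effective Tm = 60 − 5×5 = 60 − 25 = 35°C

35°C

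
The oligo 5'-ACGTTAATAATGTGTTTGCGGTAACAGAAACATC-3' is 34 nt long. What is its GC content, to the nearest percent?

Base counts: G=7, T=10, A=12, C=5
G+C = 7 + 5 = 12 out of 34 bases
%GC = 12/34 × 100 = 35.29% ≈ 35%

35%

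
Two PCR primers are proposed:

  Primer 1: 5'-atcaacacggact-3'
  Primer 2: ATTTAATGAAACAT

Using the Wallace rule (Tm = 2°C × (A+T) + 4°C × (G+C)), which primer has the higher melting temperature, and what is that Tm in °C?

Primer 1, 38°C

Primer 1: A+T=7, G+C=6 → Tm = 2(7)+4(6) = 38°C
Primer 2: A+T=12, G+C=2 → Tm = 2(12)+4(2) = 32°C
38°C vs 32°C → primer 1 is higher.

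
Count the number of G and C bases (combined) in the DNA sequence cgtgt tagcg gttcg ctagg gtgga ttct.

Base counts: T=10, A=3, C=5, G=11
Total G or C: 11 + 5 = 16

16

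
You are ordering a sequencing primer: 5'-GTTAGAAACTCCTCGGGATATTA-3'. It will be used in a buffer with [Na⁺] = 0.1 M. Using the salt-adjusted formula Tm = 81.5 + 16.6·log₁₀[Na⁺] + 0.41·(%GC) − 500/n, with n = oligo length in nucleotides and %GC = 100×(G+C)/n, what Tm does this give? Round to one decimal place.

59.2°C

Length n = 23. Scanning the sequence gives G=5, T=7, C=4, A=7.
G+C = 9, so %GC = 9/23 × 100 = 39.13%
Salt term: 16.6 × (-1) = -16.6
GC term: 0.41 × 39.13 = 16.043; length term: −500/23 = −21.739
Tm = 81.5 + (-16.6) + 16.043 − 21.739 = 59.204 → 59.2°C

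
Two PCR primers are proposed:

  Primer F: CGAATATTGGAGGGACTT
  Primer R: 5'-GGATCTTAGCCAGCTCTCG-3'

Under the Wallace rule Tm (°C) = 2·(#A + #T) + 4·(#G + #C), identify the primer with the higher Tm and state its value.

Primer R, 60°C

Primer F: A+T=10, G+C=8 → Tm = 2(10)+4(8) = 52°C
Primer R: A+T=8, G+C=11 → Tm = 2(8)+4(11) = 60°C
52°C vs 60°C → primer R is higher.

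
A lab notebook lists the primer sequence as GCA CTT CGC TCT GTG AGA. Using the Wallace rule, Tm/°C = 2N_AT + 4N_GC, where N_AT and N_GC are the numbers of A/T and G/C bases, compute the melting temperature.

56°C

Counting bases: T=5, C=5, G=5, A=3
A+T = 8, G+C = 10
Tm = 2(8) + 4(10) = 16 + 40 = 56°C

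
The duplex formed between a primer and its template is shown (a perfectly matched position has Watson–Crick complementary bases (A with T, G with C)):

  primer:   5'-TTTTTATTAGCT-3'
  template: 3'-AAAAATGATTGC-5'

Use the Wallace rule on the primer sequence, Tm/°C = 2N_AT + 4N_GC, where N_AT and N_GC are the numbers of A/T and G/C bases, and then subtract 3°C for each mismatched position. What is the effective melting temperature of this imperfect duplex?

Primer base counts: A=2, T=8, G=1, C=1 → A+T=10, G+C=2
Perfect-match Tm = 2(10) + 4(2) = 20 + 8 = 28°C
Mismatches (positions where the bases are not complementary): 3 (at positions 7, 10, 12)
Effective Tm = 28 − 3×3 = 28 − 9 = 19°C

19°C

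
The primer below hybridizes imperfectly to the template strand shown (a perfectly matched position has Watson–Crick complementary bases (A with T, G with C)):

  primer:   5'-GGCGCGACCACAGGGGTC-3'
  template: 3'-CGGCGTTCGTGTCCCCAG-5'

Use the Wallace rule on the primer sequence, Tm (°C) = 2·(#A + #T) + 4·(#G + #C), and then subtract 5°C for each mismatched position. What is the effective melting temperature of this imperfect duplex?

49°C

Primer base counts: A=3, T=1, G=8, C=6 → A+T=4, G+C=14
Perfect-match Tm = 2(4) + 4(14) = 8 + 56 = 64°C
Mismatches (positions where the bases are not complementary): 3 (at positions 2, 6, 8)
Effective Tm = 64 − 3×5 = 64 − 15 = 49°C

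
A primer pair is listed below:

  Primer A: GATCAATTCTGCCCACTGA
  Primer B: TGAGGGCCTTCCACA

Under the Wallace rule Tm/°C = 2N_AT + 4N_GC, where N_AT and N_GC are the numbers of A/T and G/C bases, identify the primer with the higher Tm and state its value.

Primer A: A+T=10, G+C=9 → Tm = 2(10)+4(9) = 56°C
Primer B: A+T=6, G+C=9 → Tm = 2(6)+4(9) = 48°C
56°C vs 48°C → primer A is higher.

Primer A, 56°C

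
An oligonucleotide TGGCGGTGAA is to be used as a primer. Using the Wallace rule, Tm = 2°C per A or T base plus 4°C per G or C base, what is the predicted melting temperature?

Scanning the sequence gives G=5, T=2, A=2, C=1.
A+T = 4, G+C = 6
Tm = 2×4 + 4×6 = 32°C

32°C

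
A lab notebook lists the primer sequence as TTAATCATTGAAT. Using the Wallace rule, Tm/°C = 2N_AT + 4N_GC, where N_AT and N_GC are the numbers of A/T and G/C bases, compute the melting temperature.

30°C

Base counts: A=5, C=1, T=6, G=1
So N_AT = 11 and N_GC = 2.
Tm = 2×11 + 4×2 = 30°C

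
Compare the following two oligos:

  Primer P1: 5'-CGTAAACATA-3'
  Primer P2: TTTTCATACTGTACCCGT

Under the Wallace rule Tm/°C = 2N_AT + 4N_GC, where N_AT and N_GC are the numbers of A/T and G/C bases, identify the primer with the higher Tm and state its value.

Primer P1: A+T=7, G+C=3 → Tm = 2(7)+4(3) = 26°C
Primer P2: A+T=11, G+C=7 → Tm = 2(11)+4(7) = 50°C
26°C vs 50°C → primer P2 is higher.

Primer P2, 50°C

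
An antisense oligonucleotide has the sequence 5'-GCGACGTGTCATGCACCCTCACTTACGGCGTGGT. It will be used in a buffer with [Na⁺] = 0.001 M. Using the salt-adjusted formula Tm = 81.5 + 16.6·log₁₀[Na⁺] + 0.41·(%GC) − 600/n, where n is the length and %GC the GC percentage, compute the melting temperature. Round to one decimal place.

39.4°C

Length n = 34. A=5, C=11, G=10, T=8
G+C = 21, so %GC = 21/34 × 100 = 61.765%
Salt term: 16.6 × (-3) = -49.8
GC term: 0.41 × 61.765 = 25.324; length term: −600/34 = −17.647
Tm = 81.5 + (-49.8) + 25.324 − 17.647 = 39.377 → 39.4°C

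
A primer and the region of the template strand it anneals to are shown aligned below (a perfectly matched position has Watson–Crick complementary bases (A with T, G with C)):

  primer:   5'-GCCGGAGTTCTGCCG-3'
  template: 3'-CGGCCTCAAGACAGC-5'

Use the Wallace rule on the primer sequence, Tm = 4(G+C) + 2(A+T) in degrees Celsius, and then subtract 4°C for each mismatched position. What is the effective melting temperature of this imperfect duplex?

48°C

Primer base counts: A=1, T=3, G=6, C=5 → A+T=4, G+C=11
Perfect-match Tm = 2(4) + 4(11) = 8 + 44 = 52°C
Mismatches (positions where the bases are not complementary): 1 (at position 13)
Effective Tm = 52 − 1×4 = 52 − 4 = 48°C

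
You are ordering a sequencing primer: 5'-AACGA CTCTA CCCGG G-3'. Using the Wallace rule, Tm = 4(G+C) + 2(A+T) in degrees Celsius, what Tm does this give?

A=4, C=6, T=2, G=4
A+T = 6, G+C = 10
Tm = 4·10 + 2·6 = 40 + 12 = 52°C

52°C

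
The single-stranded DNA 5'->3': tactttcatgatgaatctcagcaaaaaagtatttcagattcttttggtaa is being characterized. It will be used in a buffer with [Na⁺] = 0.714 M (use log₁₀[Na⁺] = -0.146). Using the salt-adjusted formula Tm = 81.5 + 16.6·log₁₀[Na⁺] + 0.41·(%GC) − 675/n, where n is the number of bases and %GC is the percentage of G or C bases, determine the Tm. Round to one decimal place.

77.1°C

Length n = 50. Counting bases: A=17, C=7, G=7, T=19
G+C = 14, so %GC = 14/50 × 100 = 28%
Salt term: 16.6 × (-0.146) = -2.424
GC term: 0.41 × 28 = 11.48; length term: −675/50 = −13.5
Tm = 81.5 + (-2.424) + 11.48 − 13.5 = 77.056 → 77.1°C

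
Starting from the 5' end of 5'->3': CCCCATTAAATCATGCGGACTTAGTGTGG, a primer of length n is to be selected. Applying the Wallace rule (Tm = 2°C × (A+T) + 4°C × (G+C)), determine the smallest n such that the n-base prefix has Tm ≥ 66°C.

First 22 bases: CCCCATTAAATCATGCGGACTT → Tm = 64°C (< 66°C)
First 23 bases: CCCCATTAAATCATGCGGACTTA → Tm = 66°C (≥ 66°C)
Since every base adds ≥2°C, Tm only increases with n, so the threshold is first crossed at n = 23.

n = 23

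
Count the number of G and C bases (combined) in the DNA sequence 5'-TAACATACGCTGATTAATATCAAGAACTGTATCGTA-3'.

Scanning the sequence gives A=14, C=6, G=5, T=11.
G+C = 5 + 6 = 11

11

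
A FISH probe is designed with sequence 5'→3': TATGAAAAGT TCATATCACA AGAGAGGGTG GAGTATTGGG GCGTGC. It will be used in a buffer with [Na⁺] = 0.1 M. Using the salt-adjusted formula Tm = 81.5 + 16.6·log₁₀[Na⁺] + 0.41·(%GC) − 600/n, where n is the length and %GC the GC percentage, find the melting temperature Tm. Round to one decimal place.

70.6°C

Length n = 46. C=5, A=14, T=11, G=16
G+C = 21, so %GC = 21/46 × 100 = 45.652%
Salt term: 16.6 × (-1) = -16.6
GC term: 0.41 × 45.652 = 18.717; length term: −600/46 = −13.043
Tm = 81.5 + (-16.6) + 18.717 − 13.043 = 70.574 → 70.6°C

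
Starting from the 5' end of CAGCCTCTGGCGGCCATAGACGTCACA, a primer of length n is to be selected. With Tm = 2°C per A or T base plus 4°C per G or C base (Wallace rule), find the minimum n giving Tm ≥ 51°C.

First 14 bases: CAGCCTCTGGCGGC → Tm = 50°C (< 51°C)
First 15 bases: CAGCCTCTGGCGGCC → Tm = 54°C (≥ 51°C)
Each additional base adds 2°C (A/T) or 4°C (G/C), so Tm is non-decreasing in n; n = 15 is the first length to reach 51°C.

n = 15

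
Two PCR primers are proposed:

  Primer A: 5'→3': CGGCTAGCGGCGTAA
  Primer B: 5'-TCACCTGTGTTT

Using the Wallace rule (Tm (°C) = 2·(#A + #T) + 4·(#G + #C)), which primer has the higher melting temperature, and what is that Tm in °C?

Primer A, 50°C

Primer A: A+T=5, G+C=10 → Tm = 2(5)+4(10) = 50°C
Primer B: A+T=7, G+C=5 → Tm = 2(7)+4(5) = 34°C
50°C vs 34°C → primer A is higher.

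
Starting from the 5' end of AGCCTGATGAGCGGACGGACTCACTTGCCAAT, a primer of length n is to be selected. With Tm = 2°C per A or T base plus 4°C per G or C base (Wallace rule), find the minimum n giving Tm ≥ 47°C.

First 14 bases: AGCCTGATGAGCGG → Tm = 46°C (< 47°C)
First 15 bases: AGCCTGATGAGCGGA → Tm = 48°C (≥ 47°C)
Each additional base adds 2°C (A/T) or 4°C (G/C), so Tm is non-decreasing in n; n = 15 is the first length to reach 47°C.

n = 15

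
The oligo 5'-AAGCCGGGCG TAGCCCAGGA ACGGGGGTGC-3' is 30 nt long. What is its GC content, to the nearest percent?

73%

Counting bases: C=8, A=6, T=2, G=14
G+C = 14 + 8 = 22 out of 30 bases
%GC = 22/30 × 100 = 73.33% ≈ 73%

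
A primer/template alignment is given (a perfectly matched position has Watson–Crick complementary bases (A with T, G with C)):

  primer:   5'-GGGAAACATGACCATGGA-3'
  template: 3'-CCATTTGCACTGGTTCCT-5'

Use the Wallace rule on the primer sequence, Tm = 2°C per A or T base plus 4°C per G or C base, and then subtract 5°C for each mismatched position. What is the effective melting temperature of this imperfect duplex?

Primer base counts: A=7, T=2, G=6, C=3 → A+T=9, G+C=9
Perfect-match Tm = 2(9) + 4(9) = 18 + 36 = 54°C
Mismatches (positions where the bases are not complementary): 3 (at positions 3, 8, 15)
Effective Tm = 54 − 3×5 = 54 − 15 = 39°C

39°C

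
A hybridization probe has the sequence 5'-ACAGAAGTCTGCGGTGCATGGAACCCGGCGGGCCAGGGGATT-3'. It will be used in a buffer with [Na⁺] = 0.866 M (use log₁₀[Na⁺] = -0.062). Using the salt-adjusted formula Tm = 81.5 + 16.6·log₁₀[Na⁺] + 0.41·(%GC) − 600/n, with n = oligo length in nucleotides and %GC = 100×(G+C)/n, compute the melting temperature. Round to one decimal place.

92.5°C

Length n = 42. Counting bases: T=6, C=10, G=17, A=9
G+C = 27, so %GC = 27/42 × 100 = 64.286%
Salt term: 16.6 × (-0.062) = -1.029
GC term: 0.41 × 64.286 = 26.357; length term: −600/42 = −14.286
Tm = 81.5 + (-1.029) + 26.357 − 14.286 = 92.542 → 92.5°C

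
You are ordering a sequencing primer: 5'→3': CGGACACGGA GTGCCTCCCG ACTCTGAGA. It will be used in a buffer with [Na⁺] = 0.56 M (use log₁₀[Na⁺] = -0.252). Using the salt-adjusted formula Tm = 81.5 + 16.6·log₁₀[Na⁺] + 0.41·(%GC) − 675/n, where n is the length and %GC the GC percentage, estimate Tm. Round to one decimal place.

Length n = 29. Base counts: A=6, C=10, G=9, T=4
G+C = 19, so %GC = 19/29 × 100 = 65.517%
Salt term: 16.6 × (-0.252) = -4.183
GC term: 0.41 × 65.517 = 26.862; length term: −675/29 = −23.276
Tm = 81.5 + (-4.183) + 26.862 − 23.276 = 80.903 → 80.9°C

80.9°C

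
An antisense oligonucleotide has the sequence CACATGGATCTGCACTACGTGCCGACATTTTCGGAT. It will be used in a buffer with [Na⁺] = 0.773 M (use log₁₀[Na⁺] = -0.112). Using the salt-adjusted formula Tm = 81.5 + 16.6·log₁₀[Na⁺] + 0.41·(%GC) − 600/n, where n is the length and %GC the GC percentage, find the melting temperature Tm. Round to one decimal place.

83.5°C

Length n = 36. Counting bases: G=8, T=10, A=8, C=10
G+C = 18, so %GC = 18/36 × 100 = 50%
Salt term: 16.6 × (-0.112) = -1.859
GC term: 0.41 × 50 = 20.5; length term: −600/36 = −16.667
Tm = 81.5 + (-1.859) + 20.5 − 16.667 = 83.474 → 83.5°C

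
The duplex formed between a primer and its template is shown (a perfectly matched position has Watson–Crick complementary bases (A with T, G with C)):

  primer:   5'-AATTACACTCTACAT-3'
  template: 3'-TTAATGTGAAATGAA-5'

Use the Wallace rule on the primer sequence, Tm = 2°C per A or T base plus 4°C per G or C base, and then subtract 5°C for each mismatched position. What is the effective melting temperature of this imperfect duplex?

Primer base counts: A=6, T=5, G=0, C=4 → A+T=11, G+C=4
Perfect-match Tm = 2(11) + 4(4) = 22 + 16 = 38°C
Mismatches (positions where the bases are not complementary): 2 (at positions 10, 14)
Effective Tm = 38 − 2×5 = 38 − 10 = 28°C

28°C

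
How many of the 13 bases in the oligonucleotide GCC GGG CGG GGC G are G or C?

Base counts: C=4, T=0, G=9, A=0
Total G or C: 9 + 4 = 13

13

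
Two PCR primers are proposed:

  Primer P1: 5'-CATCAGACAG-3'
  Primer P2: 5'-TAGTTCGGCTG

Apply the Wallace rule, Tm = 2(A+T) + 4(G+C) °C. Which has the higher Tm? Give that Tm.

Primer P1: A+T=5, G+C=5 → Tm = 2(5)+4(5) = 30°C
Primer P2: A+T=5, G+C=6 → Tm = 2(5)+4(6) = 34°C
30°C vs 34°C → primer P2 is higher.

Primer P2, 34°C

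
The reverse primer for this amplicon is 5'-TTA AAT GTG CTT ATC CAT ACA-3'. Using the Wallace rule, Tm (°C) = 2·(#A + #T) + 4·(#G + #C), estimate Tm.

54°C

Counting bases: G=2, T=8, C=4, A=7
AT pairs contribute 15, GC pairs contribute 6.
Tm = 4·6 + 2·15 = 24 + 30 = 54°C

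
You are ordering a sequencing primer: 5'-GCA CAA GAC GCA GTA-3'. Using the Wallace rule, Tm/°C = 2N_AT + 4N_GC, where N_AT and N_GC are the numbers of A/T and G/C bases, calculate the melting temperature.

T=1, A=6, G=4, C=4
AT pairs contribute 7, GC pairs contribute 8.
Tm = 2(7) + 4(8) = 14 + 32 = 46°C

46°C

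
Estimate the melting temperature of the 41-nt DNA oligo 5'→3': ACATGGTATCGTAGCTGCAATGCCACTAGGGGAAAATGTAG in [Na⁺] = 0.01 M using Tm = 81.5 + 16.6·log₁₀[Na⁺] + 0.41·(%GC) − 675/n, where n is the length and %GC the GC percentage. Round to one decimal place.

50.8°C

Length n = 41. T=9, C=7, G=12, A=13
G+C = 19, so %GC = 19/41 × 100 = 46.341%
Salt term: 16.6 × (-2) = -33.2
GC term: 0.41 × 46.341 = 19; length term: −675/41 = −16.463
Tm = 81.5 + (-33.2) + 19 − 16.463 = 50.837 → 50.8°C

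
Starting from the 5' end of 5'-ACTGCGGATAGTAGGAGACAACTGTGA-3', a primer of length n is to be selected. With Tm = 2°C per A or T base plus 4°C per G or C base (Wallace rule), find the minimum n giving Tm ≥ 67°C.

First 22 bases: ACTGCGGATAGTAGGAGACAAC → Tm = 66°C (< 67°C)
First 23 bases: ACTGCGGATAGTAGGAGACAACT → Tm = 68°C (≥ 67°C)
Each additional base adds 2°C (A/T) or 4°C (G/C), so Tm is non-decreasing in n; n = 23 is the first length to reach 67°C.

n = 23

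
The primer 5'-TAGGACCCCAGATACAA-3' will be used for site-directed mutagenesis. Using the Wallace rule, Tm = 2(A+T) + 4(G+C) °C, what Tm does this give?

A=7, T=2, C=5, G=3
AT pairs contribute 9, GC pairs contribute 8.
Tm = 2×9 + 4×8 = 50°C

50°C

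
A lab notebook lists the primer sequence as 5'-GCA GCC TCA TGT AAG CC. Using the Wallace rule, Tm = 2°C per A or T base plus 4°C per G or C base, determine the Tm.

54°C

Scanning the sequence gives C=6, T=3, A=4, G=4.
So N_AT = 7 and N_GC = 10.
Tm = 2(7) + 4(10) = 14 + 40 = 54°C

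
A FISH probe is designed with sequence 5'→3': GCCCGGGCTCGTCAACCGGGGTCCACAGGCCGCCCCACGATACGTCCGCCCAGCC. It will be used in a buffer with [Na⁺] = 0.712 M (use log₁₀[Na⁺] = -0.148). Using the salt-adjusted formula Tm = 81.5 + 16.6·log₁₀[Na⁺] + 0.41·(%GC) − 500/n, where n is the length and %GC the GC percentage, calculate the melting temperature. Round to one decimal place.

Length n = 55. C=26, A=8, T=5, G=16
G+C = 42, so %GC = 42/55 × 100 = 76.364%
Salt term: 16.6 × (-0.148) = -2.457
GC term: 0.41 × 76.364 = 31.309; length term: −500/55 = −9.091
Tm = 81.5 + (-2.457) + 31.309 − 9.091 = 101.261 → 101.3°C

101.3°C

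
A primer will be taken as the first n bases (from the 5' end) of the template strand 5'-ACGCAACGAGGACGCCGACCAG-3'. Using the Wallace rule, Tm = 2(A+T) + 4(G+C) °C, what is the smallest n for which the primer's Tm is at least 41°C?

n = 13

First 12 bases: ACGCAACGAGGA → Tm = 38°C (< 41°C)
First 13 bases: ACGCAACGAGGAC → Tm = 42°C (≥ 41°C)
Each additional base adds 2°C (A/T) or 4°C (G/C), so Tm is non-decreasing in n; n = 13 is the first length to reach 41°C.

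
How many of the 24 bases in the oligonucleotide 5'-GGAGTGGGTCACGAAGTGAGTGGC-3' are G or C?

15

G=12, C=3, A=5, T=4
G+C = 12 + 3 = 15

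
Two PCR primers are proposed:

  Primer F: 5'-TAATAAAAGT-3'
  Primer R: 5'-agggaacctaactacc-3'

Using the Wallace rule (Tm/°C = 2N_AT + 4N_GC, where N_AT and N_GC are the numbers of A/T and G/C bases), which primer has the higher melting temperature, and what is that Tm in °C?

Primer R, 48°C

Primer F: A+T=9, G+C=1 → Tm = 2(9)+4(1) = 22°C
Primer R: A+T=8, G+C=8 → Tm = 2(8)+4(8) = 48°C
22°C vs 48°C → primer R is higher.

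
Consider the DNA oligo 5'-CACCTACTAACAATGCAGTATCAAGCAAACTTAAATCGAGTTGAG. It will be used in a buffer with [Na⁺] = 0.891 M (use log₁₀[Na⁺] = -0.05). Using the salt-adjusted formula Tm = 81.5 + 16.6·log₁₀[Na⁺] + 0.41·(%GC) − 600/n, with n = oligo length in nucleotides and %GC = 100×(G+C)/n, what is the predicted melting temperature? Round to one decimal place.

82.8°C

Length n = 45. Scanning the sequence gives T=10, G=7, A=18, C=10.
G+C = 17, so %GC = 17/45 × 100 = 37.778%
Salt term: 16.6 × (-0.05) = -0.83
GC term: 0.41 × 37.778 = 15.489; length term: −600/45 = −13.333
Tm = 81.5 + (-0.83) + 15.489 − 13.333 = 82.826 → 82.8°C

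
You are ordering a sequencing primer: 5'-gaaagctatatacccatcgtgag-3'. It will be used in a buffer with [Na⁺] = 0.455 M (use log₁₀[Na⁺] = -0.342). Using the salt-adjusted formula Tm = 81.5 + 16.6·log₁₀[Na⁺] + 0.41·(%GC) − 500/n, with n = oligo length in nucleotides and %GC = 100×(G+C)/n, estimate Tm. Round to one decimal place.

71.9°C

Length n = 23. Base counts: T=5, C=5, G=5, A=8
G+C = 10, so %GC = 10/23 × 100 = 43.478%
Salt term: 16.6 × (-0.342) = -5.677
GC term: 0.41 × 43.478 = 17.826; length term: −500/23 = −21.739
Tm = 81.5 + (-5.677) + 17.826 − 21.739 = 71.91 → 71.9°C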